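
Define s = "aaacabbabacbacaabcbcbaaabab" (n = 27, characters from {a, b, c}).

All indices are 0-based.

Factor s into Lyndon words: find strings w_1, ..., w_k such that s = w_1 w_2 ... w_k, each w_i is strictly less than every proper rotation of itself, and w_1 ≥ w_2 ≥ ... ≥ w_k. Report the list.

["aaacabbabacbacaabcbcb", "aaabab"]

emit factor 1: 'aaacabbabacbacaabcbcb' (i=0, period=21)
emit factor 2: 'aaabab' (i=21, period=6)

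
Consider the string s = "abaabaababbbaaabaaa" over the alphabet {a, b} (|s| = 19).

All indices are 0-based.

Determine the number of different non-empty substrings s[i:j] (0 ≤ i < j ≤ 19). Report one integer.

140

rank→(start, suffix):
  0 → (18, 'a')
  1 → (17, 'aa')
  2 → (16, 'aaa')
  3 → (12, 'aaabaaa')
  4 → (13, 'aabaaa')
  5 → (2, 'aabaababbbaaabaaa')
  6 → (5, 'aababbbaaabaaa')
  7 → (14, 'abaaa')
  8 → (0, 'abaabaababbbaaabaaa')
  9 → (3, 'abaababbbaaabaaa')
  10 → (6, 'ababbbaaabaaa')
  11 → (8, 'abbbaaabaaa')
  12 → (15, 'baaa')
  13 → (11, 'baaabaaa')
  14 → (1, 'baabaababbbaaabaaa')
  15 → (4, 'baababbbaaabaaa')
  16 → (7, 'babbbaaabaaa')
  17 → (10, 'bbaaabaaa')
  18 → (9, 'bbbaaabaaa')

SA = [18, 17, 16, 12, 13, 2, 5, 14, 0, 3, 6, 8, 15, 11, 1, 4, 7, 10, 9]
i: (SA[i-1],SA[i]) lcp shared
  1: (18,17) 1 'a'
  2: (17,16) 2 'aa'
  3: (16,12) 3 'aaa'
  4: (12,13) 2 'aa'
  5: (13,2) 5 'aabaa'
  6: (2,5) 4 'aaba'
  7: (5,14) 1 'a'
  8: (14,0) 4 'abaa'
  9: (0,3) 6 'abaaba'
  10: (3,6) 3 'aba'
  11: (6,8) 2 'ab'
  12: (8,15) 0 ''
  13: (15,11) 4 'baaa'
  14: (11,1) 3 'baa'
  15: (1,4) 5 'baaba'
  16: (4,7) 2 'ba'
  17: (7,10) 1 'b'
  18: (10,9) 2 'bb'

n(n+1)/2 = 19·20/2 = 190
Σ LCP = 0 + 1 + 2 + 3 + 2 + 5 + 4 + 1 + 4 + 6 + 3 + 2 + 0 + 4 + 3 + 5 + 2 + 1 + 2 = 50
distinct = 190 − 50 = 140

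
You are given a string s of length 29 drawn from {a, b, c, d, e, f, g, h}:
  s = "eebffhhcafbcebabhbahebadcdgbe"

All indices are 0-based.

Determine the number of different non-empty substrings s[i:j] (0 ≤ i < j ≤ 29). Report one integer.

409

rank→(start, suffix):
  0 → (14, 'abhbahebadcdgbe')
  1 → (22, 'adcdgbe')
  2 → (8, 'afbcebabhbahebadcdgbe')
  3 → (18, 'ahebadcdgbe')
  4 → (13, 'babhbahebadcdgbe')
  5 → (21, 'badcdgbe')
  6 → (17, 'bahebadcdgbe')
  7 → (10, 'bcebabhbahebadcdgbe')
  8 → (27, 'be')
  9 → (2, 'bffhhcafbcebabhbahebadcdgbe')
  10 → (15, 'bhbahebadcdgbe')
  11 → (7, 'cafbcebabhbahebadcdgbe')
  12 → (24, 'cdgbe')
  13 → (11, 'cebabhbahebadcdgbe')
  14 → (23, 'dcdgbe')
  15 → (25, 'dgbe')
  16 → (28, 'e')
  17 → (12, 'ebabhbahebadcdgbe')
  18 → (20, 'ebadcdgbe')
  19 → (1, 'ebffhhcafbcebabhbahebadcdgbe')
  20 → (0, 'eebffhhcafbcebabhbahebadcdgbe')
  21 → (9, 'fbcebabhbahebadcdgbe')
  22 → (3, 'ffhhcafbcebabhbahebadcdgbe')
  23 → (4, 'fhhcafbcebabhbahebadcdgbe')
  24 → (26, 'gbe')
  25 → (16, 'hbahebadcdgbe')
  26 → (6, 'hcafbcebabhbahebadcdgbe')
  27 → (19, 'hebadcdgbe')
  28 → (5, 'hhcafbcebabhbahebadcdgbe')

SA = [14, 22, 8, 18, 13, 21, 17, 10, 27, 2, 15, 7, 24, 11, 23, 25, 28, 12, 20, 1, 0, 9, 3, 4, 26, 16, 6, 19, 5]
[i] adj suffixes → lcp
  [1] 14/22 → 1 ('a')
  [2] 22/8 → 1 ('a')
  [3] 8/18 → 1 ('a')
  [4] 18/13 → 0 ('')
  [5] 13/21 → 2 ('ba')
  [6] 21/17 → 2 ('ba')
  [7] 17/10 → 1 ('b')
  [8] 10/27 → 1 ('b')
  [9] 27/2 → 1 ('b')
  [10] 2/15 → 1 ('b')
  [11] 15/7 → 0 ('')
  [12] 7/24 → 1 ('c')
  [13] 24/11 → 1 ('c')
  [14] 11/23 → 0 ('')
  [15] 23/25 → 1 ('d')
  [16] 25/28 → 0 ('')
  [17] 28/12 → 1 ('e')
  [18] 12/20 → 3 ('eba')
  [19] 20/1 → 2 ('eb')
  [20] 1/0 → 1 ('e')
  [21] 0/9 → 0 ('')
  [22] 9/3 → 1 ('f')
  [23] 3/4 → 1 ('f')
  [24] 4/26 → 0 ('')
  [25] 26/16 → 0 ('')
  [26] 16/6 → 1 ('h')
  [27] 6/19 → 1 ('h')
  [28] 19/5 → 1 ('h')

n(n+1)/2 = 29·30/2 = 435
Σ LCP = 0 + 1 + 1 + 1 + 0 + 2 + 2 + 1 + 1 + 1 + 1 + 0 + 1 + 1 + 0 + 1 + 0 + 1 + 3 + 2 + 1 + 0 + 1 + 1 + 0 + 0 + 1 + 1 + 1 = 26
distinct = 435 − 26 = 409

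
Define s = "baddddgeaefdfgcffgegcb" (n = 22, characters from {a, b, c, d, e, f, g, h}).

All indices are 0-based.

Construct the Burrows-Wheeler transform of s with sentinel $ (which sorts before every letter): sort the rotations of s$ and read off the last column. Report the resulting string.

rank  rotation                 last
    0  $baddddgeaefdfgcffgegcb  b
    1  addddgeaefdfgcffgegcb$b  b
    2  aefdfgcffgegcb$baddddge  e
    3  b$baddddgeaefdfgcffgegc  c
    4  baddddgeaefdfgcffgegcb$  $
    5  cb$baddddgeaefdfgcffgeg  g
    6  cffgegcb$baddddgeaefdfg  g
    7  ddddgeaefdfgcffgegcb$ba  a
    8  dddgeaefdfgcffgegcb$bad  d
    9  ddgeaefdfgcffgegcb$badd  d
   10  dfgcffgegcb$baddddgeaef  f
   11  dgeaefdfgcffgegcb$baddd  d
   12  eaefdfgcffgegcb$baddddg  g
   13  efdfgcffgegcb$baddddgea  a
   14  egcb$baddddgeaefdfgcffg  g
   15  fdfgcffgegcb$baddddgeae  e
   16  ffgegcb$baddddgeaefdfgc  c
   17  fgcffgegcb$baddddgeaefd  d
   18  fgegcb$baddddgeaefdfgcf  f
   19  gcb$baddddgeaefdfgcffge  e
   20  gcffgegcb$baddddgeaefdf  f
   21  geaefdfgcffgegcb$badddd  d
   22  gegcb$baddddgeaefdfgcff  f

bbec$ggaddfdgagecdfefdf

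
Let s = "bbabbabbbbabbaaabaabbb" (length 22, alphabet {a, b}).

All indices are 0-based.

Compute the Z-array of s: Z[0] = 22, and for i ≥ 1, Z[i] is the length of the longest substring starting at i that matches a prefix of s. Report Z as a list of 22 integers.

Z[0]=22
i=1: outside box; Z[1]=1 scan→box=[1,2)
i=2: outside box; Z[2]=0
i=3: outside box; Z[3]=5 scan→box=[3,8)
i=4: min(r-i=4, Z[1]=1)=1; Z[4]=1
i=5: min(r-i=3, Z[2]=0)=0; Z[5]=0
i=6: min(r-i=2, Z[3]=5)=2; Z[6]=2
i=7: min(r-i=1, Z[4]=1)=1; Z[7]=2 scan→box=[7,9)
i=8: min(r-i=1, Z[1]=1)=1; Z[8]=6 scan→box=[8,14)
i=9: min(r-i=5, Z[1]=1)=1; Z[9]=1
i=10: min(r-i=4, Z[2]=0)=0; Z[10]=0
i=11: min(r-i=3, Z[3]=5)=3; Z[11]=3
i=12: min(r-i=2, Z[4]=1)=1; Z[12]=1
i=13: min(r-i=1, Z[5]=0)=0; Z[13]=0
i=14: outside box; Z[14]=0
i=15: outside box; Z[15]=0
i=16: outside box; Z[16]=1 scan→box=[16,17)
i=17: outside box; Z[17]=0
i=18: outside box; Z[18]=0
i=19: outside box; Z[19]=2 scan→box=[19,21)
i=20: min(r-i=1, Z[1]=1)=1; Z[20]=2 scan→box=[20,22)
i=21: min(r-i=1, Z[1]=1)=1; Z[21]=1

[22, 1, 0, 5, 1, 0, 2, 2, 6, 1, 0, 3, 1, 0, 0, 0, 1, 0, 0, 2, 2, 1]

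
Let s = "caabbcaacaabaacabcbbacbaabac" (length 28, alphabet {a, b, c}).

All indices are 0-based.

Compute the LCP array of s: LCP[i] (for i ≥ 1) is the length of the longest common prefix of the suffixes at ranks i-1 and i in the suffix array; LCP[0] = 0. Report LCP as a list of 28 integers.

rank→(start, suffix):
  0 → (9, 'aabaacabcbbacbaabac')
  1 → (23, 'aabac')
  2 → (1, 'aabbcaacaabaacabcbbacbaabac')
  3 → (6, 'aacaabaacabcbbacbaabac')
  4 → (12, 'aacabcbbacbaabac')
  5 → (10, 'abaacabcbbacbaabac')
  6 → (24, 'abac')
  7 → (2, 'abbcaacaabaacabcbbacbaabac')
  8 → (15, 'abcbbacbaabac')
  9 → (26, 'ac')
  10 → (7, 'acaabaacabcbbacbaabac')
  11 → (13, 'acabcbbacbaabac')
  12 → (20, 'acbaabac')
  13 → (22, 'baabac')
  14 → (11, 'baacabcbbacbaabac')
  15 → (25, 'bac')
  16 → (19, 'bacbaabac')
  17 → (18, 'bbacbaabac')
  18 → (3, 'bbcaacaabaacabcbbacbaabac')
  19 → (4, 'bcaacaabaacabcbbacbaabac')
  20 → (16, 'bcbbacbaabac')
  21 → (27, 'c')
  22 → (8, 'caabaacabcbbacbaabac')
  23 → (0, 'caabbcaacaabaacabcbbacbaabac')
  24 → (5, 'caacaabaacabcbbacbaabac')
  25 → (14, 'cabcbbacbaabac')
  26 → (21, 'cbaabac')
  27 → (17, 'cbbacbaabac')

SA = [9, 23, 1, 6, 12, 10, 24, 2, 15, 26, 7, 13, 20, 22, 11, 25, 19, 18, 3, 4, 16, 27, 8, 0, 5, 14, 21, 17]
[i] adj suffixes → lcp
  [1] 9/23 → 4 ('aaba')
  [2] 23/1 → 3 ('aab')
  [3] 1/6 → 2 ('aa')
  [4] 6/12 → 4 ('aaca')
  [5] 12/10 → 1 ('a')
  [6] 10/24 → 3 ('aba')
  [7] 24/2 → 2 ('ab')
  [8] 2/15 → 2 ('ab')
  [9] 15/26 → 1 ('a')
  [10] 26/7 → 2 ('ac')
  [11] 7/13 → 3 ('aca')
  [12] 13/20 → 2 ('ac')
  [13] 20/22 → 0 ('')
  [14] 22/11 → 3 ('baa')
  [15] 11/25 → 2 ('ba')
  [16] 25/19 → 3 ('bac')
  [17] 19/18 → 1 ('b')
  [18] 18/3 → 2 ('bb')
  [19] 3/4 → 1 ('b')
  [20] 4/16 → 2 ('bc')
  [21] 16/27 → 0 ('')
  [22] 27/8 → 1 ('c')
  [23] 8/0 → 4 ('caab')
  [24] 0/5 → 3 ('caa')
  [25] 5/14 → 2 ('ca')
  [26] 14/21 → 1 ('c')
  [27] 21/17 → 2 ('cb')

[0, 4, 3, 2, 4, 1, 3, 2, 2, 1, 2, 3, 2, 0, 3, 2, 3, 1, 2, 1, 2, 0, 1, 4, 3, 2, 1, 2]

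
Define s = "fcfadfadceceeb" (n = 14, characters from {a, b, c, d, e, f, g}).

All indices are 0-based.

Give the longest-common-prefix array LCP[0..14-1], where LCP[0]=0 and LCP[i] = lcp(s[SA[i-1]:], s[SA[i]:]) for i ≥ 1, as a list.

[0, 2, 0, 0, 2, 1, 0, 1, 0, 1, 1, 0, 3, 1]

rank | idx | suffix
   0 |   6 | adceceeb
   1 |   3 | adfadceceeb
   2 |  13 | b
   3 |   8 | ceceeb
   4 |  10 | ceeb
   5 |   1 | cfadfadceceeb
   6 |   7 | dceceeb
   7 |   4 | dfadceceeb
   8 |  12 | eb
   9 |   9 | eceeb
  10 |  11 | eeb
  11 |   5 | fadceceeb
  12 |   2 | fadfadceceeb
  13 |   0 | fcfadfadceceeb

SA = [6, 3, 13, 8, 10, 1, 7, 4, 12, 9, 11, 5, 2, 0]
i: (SA[i-1],SA[i]) lcp shared
  1: (6,3) 2 'ad'
  2: (3,13) 0 ''
  3: (13,8) 0 ''
  4: (8,10) 2 'ce'
  5: (10,1) 1 'c'
  6: (1,7) 0 ''
  7: (7,4) 1 'd'
  8: (4,12) 0 ''
  9: (12,9) 1 'e'
  10: (9,11) 1 'e'
  11: (11,5) 0 ''
  12: (5,2) 3 'fad'
  13: (2,0) 1 'f'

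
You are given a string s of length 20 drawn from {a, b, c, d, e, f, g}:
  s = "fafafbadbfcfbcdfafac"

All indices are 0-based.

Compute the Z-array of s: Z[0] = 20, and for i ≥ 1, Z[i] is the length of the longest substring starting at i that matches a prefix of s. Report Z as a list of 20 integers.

[20, 0, 3, 0, 1, 0, 0, 0, 0, 1, 0, 1, 0, 0, 0, 4, 0, 2, 0, 0]

Z[0]=20
i=1: outside box; Z[1]=0
i=2: outside box; Z[2]=3 extend→box=[2,5)
i=3: min(r-i=2, Z[1]=0)=0; Z[3]=0
i=4: min(r-i=1, Z[2]=3)=1; Z[4]=1
i=5: outside box; Z[5]=0
i=6: outside box; Z[6]=0
i=7: outside box; Z[7]=0
i=8: outside box; Z[8]=0
i=9: outside box; Z[9]=1 extend→box=[9,10)
i=10: outside box; Z[10]=0
i=11: outside box; Z[11]=1 extend→box=[11,12)
i=12: outside box; Z[12]=0
i=13: outside box; Z[13]=0
i=14: outside box; Z[14]=0
i=15: outside box; Z[15]=4 extend→box=[15,19)
i=16: min(r-i=3, Z[1]=0)=0; Z[16]=0
i=17: min(r-i=2, Z[2]=3)=2; Z[17]=2
i=18: min(r-i=1, Z[3]=0)=0; Z[18]=0
i=19: outside box; Z[19]=0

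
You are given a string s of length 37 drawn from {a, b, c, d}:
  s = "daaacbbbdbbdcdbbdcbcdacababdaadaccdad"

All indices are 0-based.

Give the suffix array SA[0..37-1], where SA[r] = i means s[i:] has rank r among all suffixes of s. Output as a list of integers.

rank | idx | suffix
   0 |   1 | aaacbbbdbbdcdbbdcbcdacababdaadaccdad
   1 |   2 | aacbbbdbbdcdbbdcbcdacababdaadaccdad
   2 |  28 | aadaccdad
   3 |  23 | ababdaadaccdad
   4 |  25 | abdaadaccdad
   5 |  21 | acababdaadaccdad
   6 |   3 | acbbbdbbdcdbbdcbcdacababdaadaccdad
   7 |  31 | accdad
   8 |  35 | ad
   9 |  29 | adaccdad
  10 |  24 | babdaadaccdad
  11 |   5 | bbbdbbdcdbbdcbcdacababdaadaccdad
  12 |   6 | bbdbbdcdbbdcbcdacababdaadaccdad
  13 |  14 | bbdcbcdacababdaadaccdad
  14 |   9 | bbdcdbbdcbcdacababdaadaccdad
  15 |  18 | bcdacababdaadaccdad
  16 |  26 | bdaadaccdad
  17 |   7 | bdbbdcdbbdcbcdacababdaadaccdad
  18 |  15 | bdcbcdacababdaadaccdad
  19 |  10 | bdcdbbdcbcdacababdaadaccdad
  20 |  22 | cababdaadaccdad
  21 |   4 | cbbbdbbdcdbbdcbcdacababdaadaccdad
  22 |  17 | cbcdacababdaadaccdad
  23 |  32 | ccdad
  24 |  19 | cdacababdaadaccdad
  25 |  33 | cdad
  26 |  12 | cdbbdcbcdacababdaadaccdad
  27 |  36 | d
  28 |   0 | daaacbbbdbbdcdbbdcbcdacababdaadaccdad
  29 |  27 | daadaccdad
  30 |  20 | dacababdaadaccdad
  31 |  30 | daccdad
  32 |  34 | dad
  33 |  13 | dbbdcbcdacababdaadaccdad
  34 |   8 | dbbdcdbbdcbcdacababdaadaccdad
  35 |  16 | dcbcdacababdaadaccdad
  36 |  11 | dcdbbdcbcdacababdaadaccdad

[1, 2, 28, 23, 25, 21, 3, 31, 35, 29, 24, 5, 6, 14, 9, 18, 26, 7, 15, 10, 22, 4, 17, 32, 19, 33, 12, 36, 0, 27, 20, 30, 34, 13, 8, 16, 11]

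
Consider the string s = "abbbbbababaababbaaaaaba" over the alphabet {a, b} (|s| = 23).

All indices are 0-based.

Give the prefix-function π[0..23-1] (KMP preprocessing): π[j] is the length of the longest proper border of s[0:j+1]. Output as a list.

[0, 0, 0, 0, 0, 0, 1, 2, 1, 2, 1, 1, 2, 1, 2, 3, 1, 1, 1, 1, 1, 2, 1]

π[0] = 0
j=1 s[j]='b': π[1]=0 (border '')
j=2 s[j]='b': π[2]=0 (border '')
j=3 s[j]='b': π[3]=0 (border '')
j=4 s[j]='b': π[4]=0 (border '')
j=5 s[j]='b': π[5]=0 (border '')
j=6 s[j]='a': π[6]=1 (border 'a')
j=7 s[j]='b': π[7]=2 (border 'ab')
j=8 s[j]='a': k: 2→0; π[8]=1 (border 'a')
j=9 s[j]='b': π[9]=2 (border 'ab')
j=10 s[j]='a': k: 2→0; π[10]=1 (border 'a')
j=11 s[j]='a': k: 1→0; π[11]=1 (border 'a')
j=12 s[j]='b': π[12]=2 (border 'ab')
j=13 s[j]='a': k: 2→0; π[13]=1 (border 'a')
j=14 s[j]='b': π[14]=2 (border 'ab')
j=15 s[j]='b': π[15]=3 (border 'abb')
j=16 s[j]='a': k: 3→0; π[16]=1 (border 'a')
j=17 s[j]='a': k: 1→0; π[17]=1 (border 'a')
j=18 s[j]='a': k: 1→0; π[18]=1 (border 'a')
j=19 s[j]='a': k: 1→0; π[19]=1 (border 'a')
j=20 s[j]='a': k: 1→0; π[20]=1 (border 'a')
j=21 s[j]='b': π[21]=2 (border 'ab')
j=22 s[j]='a': k: 2→0; π[22]=1 (border 'a')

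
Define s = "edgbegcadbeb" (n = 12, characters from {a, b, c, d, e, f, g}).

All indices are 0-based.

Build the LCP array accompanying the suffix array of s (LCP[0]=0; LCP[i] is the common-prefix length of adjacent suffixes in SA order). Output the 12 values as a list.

rank | idx | suffix
   0 |   7 | adbeb
   1 |  11 | b
   2 |   9 | beb
   3 |   3 | begcadbeb
   4 |   6 | cadbeb
   5 |   8 | dbeb
   6 |   1 | dgbegcadbeb
   7 |  10 | eb
   8 |   0 | edgbegcadbeb
   9 |   4 | egcadbeb
  10 |   2 | gbegcadbeb
  11 |   5 | gcadbeb

SA = [7, 11, 9, 3, 6, 8, 1, 10, 0, 4, 2, 5]
rank  pair      lcp
   1  s[7:],s[11:]  0  ''
   2  s[11:],s[9:]  1  'b'
   3  s[9:],s[3:]  2  'be'
   4  s[3:],s[6:]  0  ''
   5  s[6:],s[8:]  0  ''
   6  s[8:],s[1:]  1  'd'
   7  s[1:],s[10:]  0  ''
   8  s[10:],s[0:]  1  'e'
   9  s[0:],s[4:]  1  'e'
  10  s[4:],s[2:]  0  ''
  11  s[2:],s[5:]  1  'g'

[0, 0, 1, 2, 0, 0, 1, 0, 1, 1, 0, 1]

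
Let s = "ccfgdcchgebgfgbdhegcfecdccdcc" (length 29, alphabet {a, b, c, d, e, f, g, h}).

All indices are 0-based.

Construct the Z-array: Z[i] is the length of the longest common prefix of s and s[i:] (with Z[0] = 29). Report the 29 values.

Z[0]=29
i=1: i≥r, start 0; Z[1]=1 extend→box=[1,2)
i=2: i≥r, start 0; Z[2]=0
i=3: i≥r, start 0; Z[3]=0
i=4: i≥r, start 0; Z[4]=0
i=5: i≥r, start 0; Z[5]=2 extend→box=[5,7)
i=6: min(r-i=1, Z[1]=1)=1; Z[6]=1
i=7: i≥r, start 0; Z[7]=0
i=8: i≥r, start 0; Z[8]=0
i=9: i≥r, start 0; Z[9]=0
i=10: i≥r, start 0; Z[10]=0
i=11: i≥r, start 0; Z[11]=0
i=12: i≥r, start 0; Z[12]=0
i=13: i≥r, start 0; Z[13]=0
i=14: i≥r, start 0; Z[14]=0
i=15: i≥r, start 0; Z[15]=0
i=16: i≥r, start 0; Z[16]=0
i=17: i≥r, start 0; Z[17]=0
i=18: i≥r, start 0; Z[18]=0
i=19: i≥r, start 0; Z[19]=1 extend→box=[19,20)
i=20: i≥r, start 0; Z[20]=0
i=21: i≥r, start 0; Z[21]=0
i=22: i≥r, start 0; Z[22]=1 extend→box=[22,23)
i=23: i≥r, start 0; Z[23]=0
i=24: i≥r, start 0; Z[24]=2 extend→box=[24,26)
i=25: min(r-i=1, Z[1]=1)=1; Z[25]=1
i=26: i≥r, start 0; Z[26]=0
i=27: i≥r, start 0; Z[27]=2 extend→box=[27,29)
i=28: min(r-i=1, Z[1]=1)=1; Z[28]=1

[29, 1, 0, 0, 0, 2, 1, 0, 0, 0, 0, 0, 0, 0, 0, 0, 0, 0, 0, 1, 0, 0, 1, 0, 2, 1, 0, 2, 1]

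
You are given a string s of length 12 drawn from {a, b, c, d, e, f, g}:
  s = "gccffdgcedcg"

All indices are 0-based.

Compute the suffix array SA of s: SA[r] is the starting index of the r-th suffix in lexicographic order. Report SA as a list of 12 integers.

[1, 7, 2, 10, 9, 5, 8, 4, 3, 11, 0, 6]

rank | idx | suffix
   0 |   1 | ccffdgcedcg
   1 |   7 | cedcg
   2 |   2 | cffdgcedcg
   3 |  10 | cg
   4 |   9 | dcg
   5 |   5 | dgcedcg
   6 |   8 | edcg
   7 |   4 | fdgcedcg
   8 |   3 | ffdgcedcg
   9 |  11 | g
  10 |   0 | gccffdgcedcg
  11 |   6 | gcedcg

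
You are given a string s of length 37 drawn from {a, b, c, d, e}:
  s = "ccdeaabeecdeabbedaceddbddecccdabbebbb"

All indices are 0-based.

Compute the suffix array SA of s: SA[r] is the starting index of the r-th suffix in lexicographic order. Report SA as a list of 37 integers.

sorted suffixes:
  #0 SA[0]=4  'aabeecdeabbedaceddbddecccdabbebbb'
  #1 SA[1]=30  'abbebbb'
  #2 SA[2]=12  'abbedaceddbddecccdabbebbb'
  #3 SA[3]=5  'abeecdeabbedaceddbddecccdabbebbb'
  #4 SA[4]=17  'aceddbddecccdabbebbb'
  #5 SA[5]=36  'b'
  #6 SA[6]=35  'bb'
  #7 SA[7]=34  'bbb'
  #8 SA[8]=31  'bbebbb'
  #9 SA[9]=13  'bbedaceddbddecccdabbebbb'
  #10 SA[10]=22  'bddecccdabbebbb'
  #11 SA[11]=32  'bebbb'
  #12 SA[12]=14  'bedaceddbddecccdabbebbb'
  #13 SA[13]=6  'beecdeabbedaceddbddecccdabbebbb'
  #14 SA[14]=26  'cccdabbebbb'
  #15 SA[15]=27  'ccdabbebbb'
  #16 SA[16]=0  'ccdeaabeecdeabbedaceddbddecccdabbebbb'
  #17 SA[17]=28  'cdabbebbb'
  #18 SA[18]=1  'cdeaabeecdeabbedaceddbddecccdabbebbb'
  #19 SA[19]=9  'cdeabbedaceddbddecccdabbebbb'
  #20 SA[20]=18  'ceddbddecccdabbebbb'
  #21 SA[21]=29  'dabbebbb'
  #22 SA[22]=16  'daceddbddecccdabbebbb'
  #23 SA[23]=21  'dbddecccdabbebbb'
  #24 SA[24]=20  'ddbddecccdabbebbb'
  #25 SA[25]=23  'ddecccdabbebbb'
  #26 SA[26]=2  'deaabeecdeabbedaceddbddecccdabbebbb'
  #27 SA[27]=10  'deabbedaceddbddecccdabbebbb'
  #28 SA[28]=24  'decccdabbebbb'
  #29 SA[29]=3  'eaabeecdeabbedaceddbddecccdabbebbb'
  #30 SA[30]=11  'eabbedaceddbddecccdabbebbb'
  #31 SA[31]=33  'ebbb'
  #32 SA[32]=25  'ecccdabbebbb'
  #33 SA[33]=8  'ecdeabbedaceddbddecccdabbebbb'
  #34 SA[34]=15  'edaceddbddecccdabbebbb'
  #35 SA[35]=19  'eddbddecccdabbebbb'
  #36 SA[36]=7  'eecdeabbedaceddbddecccdabbebbb'

[4, 30, 12, 5, 17, 36, 35, 34, 31, 13, 22, 32, 14, 6, 26, 27, 0, 28, 1, 9, 18, 29, 16, 21, 20, 23, 2, 10, 24, 3, 11, 33, 25, 8, 15, 19, 7]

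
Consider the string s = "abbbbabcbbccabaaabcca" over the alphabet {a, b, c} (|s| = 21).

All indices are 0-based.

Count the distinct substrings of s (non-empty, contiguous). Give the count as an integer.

196

rank | idx | suffix
   0 |  20 | a
   1 |  14 | aaabcca
   2 |  15 | aabcca
   3 |  12 | abaaabcca
   4 |   0 | abbbbabcbbccabaaabcca
   5 |   5 | abcbbccabaaabcca
   6 |  16 | abcca
   7 |  13 | baaabcca
   8 |   4 | babcbbccabaaabcca
   9 |   3 | bbabcbbccabaaabcca
  10 |   2 | bbbabcbbccabaaabcca
  11 |   1 | bbbbabcbbccabaaabcca
  12 |   8 | bbccabaaabcca
  13 |   6 | bcbbccabaaabcca
  14 |  17 | bcca
  15 |   9 | bccabaaabcca
  16 |  19 | ca
  17 |  11 | cabaaabcca
  18 |   7 | cbbccabaaabcca
  19 |  18 | cca
  20 |  10 | ccabaaabcca

SA = [20, 14, 15, 12, 0, 5, 16, 13, 4, 3, 2, 1, 8, 6, 17, 9, 19, 11, 7, 18, 10]
i: (SA[i-1],SA[i]) lcp shared
  1: (20,14) 1 'a'
  2: (14,15) 2 'aa'
  3: (15,12) 1 'a'
  4: (12,0) 2 'ab'
  5: (0,5) 2 'ab'
  6: (5,16) 3 'abc'
  7: (16,13) 0 ''
  8: (13,4) 2 'ba'
  9: (4,3) 1 'b'
  10: (3,2) 2 'bb'
  11: (2,1) 3 'bbb'
  12: (1,8) 2 'bb'
  13: (8,6) 1 'b'
  14: (6,17) 2 'bc'
  15: (17,9) 4 'bcca'
  16: (9,19) 0 ''
  17: (19,11) 2 'ca'
  18: (11,7) 1 'c'
  19: (7,18) 1 'c'
  20: (18,10) 3 'cca'

n(n+1)/2 = 21·22/2 = 231
Σ LCP = 0 + 1 + 2 + 1 + 2 + 2 + 3 + 0 + 2 + 1 + 2 + 3 + 2 + 1 + 2 + 4 + 0 + 2 + 1 + 1 + 3 = 35
distinct = 231 − 35 = 196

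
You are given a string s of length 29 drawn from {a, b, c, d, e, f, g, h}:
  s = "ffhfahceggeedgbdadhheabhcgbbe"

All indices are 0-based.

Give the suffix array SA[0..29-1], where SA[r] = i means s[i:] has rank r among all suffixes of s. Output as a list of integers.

rank→(start, suffix):
  0 → (21, 'abhcgbbe')
  1 → (16, 'adhheabhcgbbe')
  2 → (4, 'ahceggeedgbdadhheabhcgbbe')
  3 → (26, 'bbe')
  4 → (14, 'bdadhheabhcgbbe')
  5 → (27, 'be')
  6 → (22, 'bhcgbbe')
  7 → (6, 'ceggeedgbdadhheabhcgbbe')
  8 → (24, 'cgbbe')
  9 → (15, 'dadhheabhcgbbe')
  10 → (12, 'dgbdadhheabhcgbbe')
  11 → (17, 'dhheabhcgbbe')
  12 → (28, 'e')
  13 → (20, 'eabhcgbbe')
  14 → (11, 'edgbdadhheabhcgbbe')
  15 → (10, 'eedgbdadhheabhcgbbe')
  16 → (7, 'eggeedgbdadhheabhcgbbe')
  17 → (3, 'fahceggeedgbdadhheabhcgbbe')
  18 → (0, 'ffhfahceggeedgbdadhheabhcgbbe')
  19 → (1, 'fhfahceggeedgbdadhheabhcgbbe')
  20 → (25, 'gbbe')
  21 → (13, 'gbdadhheabhcgbbe')
  22 → (9, 'geedgbdadhheabhcgbbe')
  23 → (8, 'ggeedgbdadhheabhcgbbe')
  24 → (5, 'hceggeedgbdadhheabhcgbbe')
  25 → (23, 'hcgbbe')
  26 → (19, 'heabhcgbbe')
  27 → (2, 'hfahceggeedgbdadhheabhcgbbe')
  28 → (18, 'hheabhcgbbe')

[21, 16, 4, 26, 14, 27, 22, 6, 24, 15, 12, 17, 28, 20, 11, 10, 7, 3, 0, 1, 25, 13, 9, 8, 5, 23, 19, 2, 18]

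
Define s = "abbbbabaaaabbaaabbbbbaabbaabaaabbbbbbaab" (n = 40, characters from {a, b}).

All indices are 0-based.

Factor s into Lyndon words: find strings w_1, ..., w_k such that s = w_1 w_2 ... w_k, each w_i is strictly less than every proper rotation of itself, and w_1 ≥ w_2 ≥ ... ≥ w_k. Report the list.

emit factor 1: 'abbbb' (i=0, period=5)
emit factor 2: 'ab' (i=5, period=2)
emit factor 3: 'aaaabbaaabbbbbaabbaabaaabbbbbbaab' (i=7, period=33)

["abbbb", "ab", "aaaabbaaabbbbbaabbaabaaabbbbbbaab"]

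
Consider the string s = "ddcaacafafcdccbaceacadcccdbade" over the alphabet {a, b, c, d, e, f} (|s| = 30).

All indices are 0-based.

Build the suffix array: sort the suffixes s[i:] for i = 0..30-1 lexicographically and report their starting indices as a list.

sorted suffixes:
  #0 SA[0]=3  'aacafafcdccbaceacadcccdbade'
  #1 SA[1]=18  'acadcccdbade'
  #2 SA[2]=4  'acafafcdccbaceacadcccdbade'
  #3 SA[3]=15  'aceacadcccdbade'
  #4 SA[4]=20  'adcccdbade'
  #5 SA[5]=27  'ade'
  #6 SA[6]=6  'afafcdccbaceacadcccdbade'
  #7 SA[7]=8  'afcdccbaceacadcccdbade'
  #8 SA[8]=14  'baceacadcccdbade'
  #9 SA[9]=26  'bade'
  #10 SA[10]=2  'caacafafcdccbaceacadcccdbade'
  #11 SA[11]=19  'cadcccdbade'
  #12 SA[12]=5  'cafafcdccbaceacadcccdbade'
  #13 SA[13]=13  'cbaceacadcccdbade'
  #14 SA[14]=12  'ccbaceacadcccdbade'
  #15 SA[15]=22  'cccdbade'
  #16 SA[16]=23  'ccdbade'
  #17 SA[17]=24  'cdbade'
  #18 SA[18]=10  'cdccbaceacadcccdbade'
  #19 SA[19]=16  'ceacadcccdbade'
  #20 SA[20]=25  'dbade'
  #21 SA[21]=1  'dcaacafafcdccbaceacadcccdbade'
  #22 SA[22]=11  'dccbaceacadcccdbade'
  #23 SA[23]=21  'dcccdbade'
  #24 SA[24]=0  'ddcaacafafcdccbaceacadcccdbade'
  #25 SA[25]=28  'de'
  #26 SA[26]=29  'e'
  #27 SA[27]=17  'eacadcccdbade'
  #28 SA[28]=7  'fafcdccbaceacadcccdbade'
  #29 SA[29]=9  'fcdccbaceacadcccdbade'

[3, 18, 4, 15, 20, 27, 6, 8, 14, 26, 2, 19, 5, 13, 12, 22, 23, 24, 10, 16, 25, 1, 11, 21, 0, 28, 29, 17, 7, 9]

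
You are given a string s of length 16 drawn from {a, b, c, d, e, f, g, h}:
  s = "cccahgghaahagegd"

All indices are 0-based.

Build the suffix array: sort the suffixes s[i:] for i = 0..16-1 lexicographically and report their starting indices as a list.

sorted suffixes:
  #0 SA[0]=8  'aahagegd'
  #1 SA[1]=11  'agegd'
  #2 SA[2]=9  'ahagegd'
  #3 SA[3]=3  'ahgghaahagegd'
  #4 SA[4]=2  'cahgghaahagegd'
  #5 SA[5]=1  'ccahgghaahagegd'
  #6 SA[6]=0  'cccahgghaahagegd'
  #7 SA[7]=15  'd'
  #8 SA[8]=13  'egd'
  #9 SA[9]=14  'gd'
  #10 SA[10]=12  'gegd'
  #11 SA[11]=5  'gghaahagegd'
  #12 SA[12]=6  'ghaahagegd'
  #13 SA[13]=7  'haahagegd'
  #14 SA[14]=10  'hagegd'
  #15 SA[15]=4  'hgghaahagegd'

[8, 11, 9, 3, 2, 1, 0, 15, 13, 14, 12, 5, 6, 7, 10, 4]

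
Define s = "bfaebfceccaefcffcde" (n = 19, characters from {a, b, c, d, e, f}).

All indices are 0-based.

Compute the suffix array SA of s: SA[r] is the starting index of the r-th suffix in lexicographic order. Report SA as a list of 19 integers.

[2, 10, 0, 4, 9, 8, 16, 6, 13, 17, 18, 3, 7, 11, 1, 15, 5, 12, 14]

sorted suffixes:
  #0 SA[0]=2  'aebfceccaefcffcde'
  #1 SA[1]=10  'aefcffcde'
  #2 SA[2]=0  'bfaebfceccaefcffcde'
  #3 SA[3]=4  'bfceccaefcffcde'
  #4 SA[4]=9  'caefcffcde'
  #5 SA[5]=8  'ccaefcffcde'
  #6 SA[6]=16  'cde'
  #7 SA[7]=6  'ceccaefcffcde'
  #8 SA[8]=13  'cffcde'
  #9 SA[9]=17  'de'
  #10 SA[10]=18  'e'
  #11 SA[11]=3  'ebfceccaefcffcde'
  #12 SA[12]=7  'eccaefcffcde'
  #13 SA[13]=11  'efcffcde'
  #14 SA[14]=1  'faebfceccaefcffcde'
  #15 SA[15]=15  'fcde'
  #16 SA[16]=5  'fceccaefcffcde'
  #17 SA[17]=12  'fcffcde'
  #18 SA[18]=14  'ffcde'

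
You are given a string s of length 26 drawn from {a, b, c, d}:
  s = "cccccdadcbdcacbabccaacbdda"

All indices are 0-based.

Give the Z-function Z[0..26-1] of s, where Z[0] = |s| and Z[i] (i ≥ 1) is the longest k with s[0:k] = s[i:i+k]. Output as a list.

Z[0]=26
i=1: fresh scan; Z[1]=4 grow→box=[1,5)
i=2: min(r-i=3, Z[1]=4)=3; Z[2]=3
i=3: min(r-i=2, Z[2]=3)=2; Z[3]=2
i=4: min(r-i=1, Z[3]=2)=1; Z[4]=1
i=5: fresh scan; Z[5]=0
i=6: fresh scan; Z[6]=0
i=7: fresh scan; Z[7]=0
i=8: fresh scan; Z[8]=1 grow→box=[8,9)
i=9: fresh scan; Z[9]=0
i=10: fresh scan; Z[10]=0
i=11: fresh scan; Z[11]=1 grow→box=[11,12)
i=12: fresh scan; Z[12]=0
i=13: fresh scan; Z[13]=1 grow→box=[13,14)
i=14: fresh scan; Z[14]=0
i=15: fresh scan; Z[15]=0
i=16: fresh scan; Z[16]=0
i=17: fresh scan; Z[17]=2 grow→box=[17,19)
i=18: min(r-i=1, Z[1]=4)=1; Z[18]=1
i=19: fresh scan; Z[19]=0
i=20: fresh scan; Z[20]=0
i=21: fresh scan; Z[21]=1 grow→box=[21,22)
i=22: fresh scan; Z[22]=0
i=23: fresh scan; Z[23]=0
i=24: fresh scan; Z[24]=0
i=25: fresh scan; Z[25]=0

[26, 4, 3, 2, 1, 0, 0, 0, 1, 0, 0, 1, 0, 1, 0, 0, 0, 2, 1, 0, 0, 1, 0, 0, 0, 0]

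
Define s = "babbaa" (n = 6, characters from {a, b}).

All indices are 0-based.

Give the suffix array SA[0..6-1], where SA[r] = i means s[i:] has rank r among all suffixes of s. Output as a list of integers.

[5, 4, 1, 3, 0, 2]

rank | idx | suffix
   0 |   5 | a
   1 |   4 | aa
   2 |   1 | abbaa
   3 |   3 | baa
   4 |   0 | babbaa
   5 |   2 | bbaa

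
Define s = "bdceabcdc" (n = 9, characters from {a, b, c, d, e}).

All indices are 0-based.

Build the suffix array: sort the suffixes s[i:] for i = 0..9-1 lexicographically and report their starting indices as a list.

rank→(start, suffix):
  0 → (4, 'abcdc')
  1 → (5, 'bcdc')
  2 → (0, 'bdceabcdc')
  3 → (8, 'c')
  4 → (6, 'cdc')
  5 → (2, 'ceabcdc')
  6 → (7, 'dc')
  7 → (1, 'dceabcdc')
  8 → (3, 'eabcdc')

[4, 5, 0, 8, 6, 2, 7, 1, 3]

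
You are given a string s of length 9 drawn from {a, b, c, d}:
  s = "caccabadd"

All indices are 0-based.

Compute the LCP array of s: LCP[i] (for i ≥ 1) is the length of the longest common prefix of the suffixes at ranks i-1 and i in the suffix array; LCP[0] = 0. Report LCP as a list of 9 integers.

rank | idx | suffix
   0 |   4 | abadd
   1 |   1 | accabadd
   2 |   6 | add
   3 |   5 | badd
   4 |   3 | cabadd
   5 |   0 | caccabadd
   6 |   2 | ccabadd
   7 |   8 | d
   8 |   7 | dd

SA = [4, 1, 6, 5, 3, 0, 2, 8, 7]
i: (SA[i-1],SA[i]) lcp shared
  1: (4,1) 1 'a'
  2: (1,6) 1 'a'
  3: (6,5) 0 ''
  4: (5,3) 0 ''
  5: (3,0) 2 'ca'
  6: (0,2) 1 'c'
  7: (2,8) 0 ''
  8: (8,7) 1 'd'

[0, 1, 1, 0, 0, 2, 1, 0, 1]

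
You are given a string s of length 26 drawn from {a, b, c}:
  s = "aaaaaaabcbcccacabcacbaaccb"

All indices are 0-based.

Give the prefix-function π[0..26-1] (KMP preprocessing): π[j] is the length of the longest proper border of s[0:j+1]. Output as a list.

π[0] = 0
j=1 s[j]='a': π[1]=1 (border 'a')
j=2 s[j]='a': π[2]=2 (border 'aa')
j=3 s[j]='a': π[3]=3 (border 'aaa')
j=4 s[j]='a': π[4]=4 (border 'aaaa')
j=5 s[j]='a': π[5]=5 (border 'aaaaa')
j=6 s[j]='a': π[6]=6 (border 'aaaaaa')
j=7 s[j]='b': k: 6→5→4→3→2→1→0; π[7]=0 (border '')
j=8 s[j]='c': π[8]=0 (border '')
j=9 s[j]='b': π[9]=0 (border '')
j=10 s[j]='c': π[10]=0 (border '')
j=11 s[j]='c': π[11]=0 (border '')
j=12 s[j]='c': π[12]=0 (border '')
j=13 s[j]='a': π[13]=1 (border 'a')
j=14 s[j]='c': k: 1→0; π[14]=0 (border '')
j=15 s[j]='a': π[15]=1 (border 'a')
j=16 s[j]='b': k: 1→0; π[16]=0 (border '')
j=17 s[j]='c': π[17]=0 (border '')
j=18 s[j]='a': π[18]=1 (border 'a')
j=19 s[j]='c': k: 1→0; π[19]=0 (border '')
j=20 s[j]='b': π[20]=0 (border '')
j=21 s[j]='a': π[21]=1 (border 'a')
j=22 s[j]='a': π[22]=2 (border 'aa')
j=23 s[j]='c': k: 2→1→0; π[23]=0 (border '')
j=24 s[j]='c': π[24]=0 (border '')
j=25 s[j]='b': π[25]=0 (border '')

[0, 1, 2, 3, 4, 5, 6, 0, 0, 0, 0, 0, 0, 1, 0, 1, 0, 0, 1, 0, 0, 1, 2, 0, 0, 0]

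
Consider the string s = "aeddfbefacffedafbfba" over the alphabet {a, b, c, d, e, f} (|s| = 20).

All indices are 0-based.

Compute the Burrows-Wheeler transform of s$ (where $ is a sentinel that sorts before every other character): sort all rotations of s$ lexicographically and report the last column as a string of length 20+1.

abf$dfffaeedfabebdafc

rank  rotation               last
    0  $aeddfbefacffedafbfba  a
    1  a$aeddfbefacffedafbfb  b
    2  acffedafbfba$aeddfbef  f
    3  aeddfbefacffedafbfba$  $
    4  afbfba$aeddfbefacffed  d
    5  ba$aeddfbefacffedafbf  f
    6  befacffedafbfba$aeddf  f
    7  bfba$aeddfbefacffedaf  f
    8  cffedafbfba$aeddfbefa  a
    9  dafbfba$aeddfbefacffe  e
   10  ddfbefacffedafbfba$ae  e
   11  dfbefacffedafbfba$aed  d
   12  edafbfba$aeddfbefacff  f
   13  eddfbefacffedafbfba$a  a
   14  efacffedafbfba$aeddfb  b
   15  facffedafbfba$aeddfbe  e
   16  fba$aeddfbefacffedafb  b
   17  fbefacffedafbfba$aedd  d
   18  fbfba$aeddfbefacffeda  a
   19  fedafbfba$aeddfbefacf  f
   20  ffedafbfba$aeddfbefac  c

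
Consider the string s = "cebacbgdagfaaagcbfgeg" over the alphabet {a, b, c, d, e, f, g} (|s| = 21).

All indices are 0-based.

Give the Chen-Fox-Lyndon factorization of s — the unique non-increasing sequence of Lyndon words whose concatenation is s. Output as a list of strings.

emit factor 1: 'ce' (i=0, period=2)
emit factor 2: 'b' (i=2, period=1)
emit factor 3: 'acbgdagf' (i=3, period=8)
emit factor 4: 'aaagcbfgeg' (i=11, period=10)

["ce", "b", "acbgdagf", "aaagcbfgeg"]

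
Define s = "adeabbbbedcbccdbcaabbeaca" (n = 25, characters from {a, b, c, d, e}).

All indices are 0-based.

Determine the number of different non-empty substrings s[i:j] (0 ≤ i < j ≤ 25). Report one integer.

sorted suffixes:
  #0 SA[0]=24  'a'
  #1 SA[1]=17  'aabbeaca'
  #2 SA[2]=3  'abbbbedcbccdbcaabbeaca'
  #3 SA[3]=18  'abbeaca'
  #4 SA[4]=22  'aca'
  #5 SA[5]=0  'adeabbbbedcbccdbcaabbeaca'
  #6 SA[6]=4  'bbbbedcbccdbcaabbeaca'
  #7 SA[7]=5  'bbbedcbccdbcaabbeaca'
  #8 SA[8]=19  'bbeaca'
  #9 SA[9]=6  'bbedcbccdbcaabbeaca'
  #10 SA[10]=15  'bcaabbeaca'
  #11 SA[11]=11  'bccdbcaabbeaca'
  #12 SA[12]=20  'beaca'
  #13 SA[13]=7  'bedcbccdbcaabbeaca'
  #14 SA[14]=23  'ca'
  #15 SA[15]=16  'caabbeaca'
  #16 SA[16]=10  'cbccdbcaabbeaca'
  #17 SA[17]=12  'ccdbcaabbeaca'
  #18 SA[18]=13  'cdbcaabbeaca'
  #19 SA[19]=14  'dbcaabbeaca'
  #20 SA[20]=9  'dcbccdbcaabbeaca'
  #21 SA[21]=1  'deabbbbedcbccdbcaabbeaca'
  #22 SA[22]=2  'eabbbbedcbccdbcaabbeaca'
  #23 SA[23]=21  'eaca'
  #24 SA[24]=8  'edcbccdbcaabbeaca'

SA = [24, 17, 3, 18, 22, 0, 4, 5, 19, 6, 15, 11, 20, 7, 23, 16, 10, 12, 13, 14, 9, 1, 2, 21, 8]
rank  pair      lcp
   1  s[24:],s[17:]  1  'a'
   2  s[17:],s[3:]  1  'a'
   3  s[3:],s[18:]  3  'abb'
   4  s[18:],s[22:]  1  'a'
   5  s[22:],s[0:]  1  'a'
   6  s[0:],s[4:]  0  ''
   7  s[4:],s[5:]  3  'bbb'
   8  s[5:],s[19:]  2  'bb'
   9  s[19:],s[6:]  3  'bbe'
  10  s[6:],s[15:]  1  'b'
  11  s[15:],s[11:]  2  'bc'
  12  s[11:],s[20:]  1  'b'
  13  s[20:],s[7:]  2  'be'
  14  s[7:],s[23:]  0  ''
  15  s[23:],s[16:]  2  'ca'
  16  s[16:],s[10:]  1  'c'
  17  s[10:],s[12:]  1  'c'
  18  s[12:],s[13:]  1  'c'
  19  s[13:],s[14:]  0  ''
  20  s[14:],s[9:]  1  'd'
  21  s[9:],s[1:]  1  'd'
  22  s[1:],s[2:]  0  ''
  23  s[2:],s[21:]  2  'ea'
  24  s[21:],s[8:]  1  'e'

n(n+1)/2 = 25·26/2 = 325
Σ LCP = 0 + 1 + 1 + 3 + 1 + 1 + 0 + 3 + 2 + 3 + 1 + 2 + 1 + 2 + 0 + 2 + 1 + 1 + 1 + 0 + 1 + 1 + 0 + 2 + 1 = 31
distinct = 325 − 31 = 294

294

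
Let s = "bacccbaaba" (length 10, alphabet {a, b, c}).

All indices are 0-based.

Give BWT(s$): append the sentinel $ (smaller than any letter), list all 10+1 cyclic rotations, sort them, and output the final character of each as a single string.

rank  rotation     last
    0  $bacccbaaba  a
    1  a$bacccbaab  b
    2  aaba$bacccb  b
    3  aba$bacccba  a
    4  acccbaaba$b  b
    5  ba$bacccbaa  a
    6  baaba$baccc  c
    7  bacccbaaba$  $
    8  cbaaba$bacc  c
    9  ccbaaba$bac  c
   10  cccbaaba$ba  a

abbabac$cca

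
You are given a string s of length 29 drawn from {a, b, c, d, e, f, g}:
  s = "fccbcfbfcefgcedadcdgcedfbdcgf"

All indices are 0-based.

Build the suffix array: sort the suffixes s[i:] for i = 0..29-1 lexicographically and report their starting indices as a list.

sorted suffixes:
  #0 SA[0]=15  'adcdgcedfbdcgf'
  #1 SA[1]=3  'bcfbfcefgcedadcdgcedfbdcgf'
  #2 SA[2]=24  'bdcgf'
  #3 SA[3]=6  'bfcefgcedadcdgcedfbdcgf'
  #4 SA[4]=2  'cbcfbfcefgcedadcdgcedfbdcgf'
  #5 SA[5]=1  'ccbcfbfcefgcedadcdgcedfbdcgf'
  #6 SA[6]=17  'cdgcedfbdcgf'
  #7 SA[7]=12  'cedadcdgcedfbdcgf'
  #8 SA[8]=20  'cedfbdcgf'
  #9 SA[9]=8  'cefgcedadcdgcedfbdcgf'
  #10 SA[10]=4  'cfbfcefgcedadcdgcedfbdcgf'
  #11 SA[11]=26  'cgf'
  #12 SA[12]=14  'dadcdgcedfbdcgf'
  #13 SA[13]=16  'dcdgcedfbdcgf'
  #14 SA[14]=25  'dcgf'
  #15 SA[15]=22  'dfbdcgf'
  #16 SA[16]=18  'dgcedfbdcgf'
  #17 SA[17]=13  'edadcdgcedfbdcgf'
  #18 SA[18]=21  'edfbdcgf'
  #19 SA[19]=9  'efgcedadcdgcedfbdcgf'
  #20 SA[20]=28  'f'
  #21 SA[21]=23  'fbdcgf'
  #22 SA[22]=5  'fbfcefgcedadcdgcedfbdcgf'
  #23 SA[23]=0  'fccbcfbfcefgcedadcdgcedfbdcgf'
  #24 SA[24]=7  'fcefgcedadcdgcedfbdcgf'
  #25 SA[25]=10  'fgcedadcdgcedfbdcgf'
  #26 SA[26]=11  'gcedadcdgcedfbdcgf'
  #27 SA[27]=19  'gcedfbdcgf'
  #28 SA[28]=27  'gf'

[15, 3, 24, 6, 2, 1, 17, 12, 20, 8, 4, 26, 14, 16, 25, 22, 18, 13, 21, 9, 28, 23, 5, 0, 7, 10, 11, 19, 27]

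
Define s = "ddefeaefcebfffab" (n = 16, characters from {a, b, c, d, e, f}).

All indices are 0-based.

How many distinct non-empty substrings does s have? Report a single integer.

rank→(start, suffix):
  0 → (14, 'ab')
  1 → (5, 'aefcebfffab')
  2 → (15, 'b')
  3 → (10, 'bfffab')
  4 → (8, 'cebfffab')
  5 → (0, 'ddefeaefcebfffab')
  6 → (1, 'defeaefcebfffab')
  7 → (4, 'eaefcebfffab')
  8 → (9, 'ebfffab')
  9 → (6, 'efcebfffab')
  10 → (2, 'efeaefcebfffab')
  11 → (13, 'fab')
  12 → (7, 'fcebfffab')
  13 → (3, 'feaefcebfffab')
  14 → (12, 'ffab')
  15 → (11, 'fffab')

SA = [14, 5, 15, 10, 8, 0, 1, 4, 9, 6, 2, 13, 7, 3, 12, 11]
rank  pair      lcp
   1  s[14:],s[5:]  1  'a'
   2  s[5:],s[15:]  0  ''
   3  s[15:],s[10:]  1  'b'
   4  s[10:],s[8:]  0  ''
   5  s[8:],s[0:]  0  ''
   6  s[0:],s[1:]  1  'd'
   7  s[1:],s[4:]  0  ''
   8  s[4:],s[9:]  1  'e'
   9  s[9:],s[6:]  1  'e'
  10  s[6:],s[2:]  2  'ef'
  11  s[2:],s[13:]  0  ''
  12  s[13:],s[7:]  1  'f'
  13  s[7:],s[3:]  1  'f'
  14  s[3:],s[12:]  1  'f'
  15  s[12:],s[11:]  2  'ff'

n(n+1)/2 = 16·17/2 = 136
Σ LCP = 0 + 1 + 0 + 1 + 0 + 0 + 1 + 0 + 1 + 1 + 2 + 0 + 1 + 1 + 1 + 2 = 12
distinct = 136 − 12 = 124

124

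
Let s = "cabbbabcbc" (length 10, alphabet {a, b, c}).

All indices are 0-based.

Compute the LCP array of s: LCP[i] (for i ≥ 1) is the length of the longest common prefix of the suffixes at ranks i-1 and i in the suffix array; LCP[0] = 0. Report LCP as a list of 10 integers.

rank→(start, suffix):
  0 → (1, 'abbbabcbc')
  1 → (5, 'abcbc')
  2 → (4, 'babcbc')
  3 → (3, 'bbabcbc')
  4 → (2, 'bbbabcbc')
  5 → (8, 'bc')
  6 → (6, 'bcbc')
  7 → (9, 'c')
  8 → (0, 'cabbbabcbc')
  9 → (7, 'cbc')

SA = [1, 5, 4, 3, 2, 8, 6, 9, 0, 7]
[i] adj suffixes → lcp
  [1] 1/5 → 2 ('ab')
  [2] 5/4 → 0 ('')
  [3] 4/3 → 1 ('b')
  [4] 3/2 → 2 ('bb')
  [5] 2/8 → 1 ('b')
  [6] 8/6 → 2 ('bc')
  [7] 6/9 → 0 ('')
  [8] 9/0 → 1 ('c')
  [9] 0/7 → 1 ('c')

[0, 2, 0, 1, 2, 1, 2, 0, 1, 1]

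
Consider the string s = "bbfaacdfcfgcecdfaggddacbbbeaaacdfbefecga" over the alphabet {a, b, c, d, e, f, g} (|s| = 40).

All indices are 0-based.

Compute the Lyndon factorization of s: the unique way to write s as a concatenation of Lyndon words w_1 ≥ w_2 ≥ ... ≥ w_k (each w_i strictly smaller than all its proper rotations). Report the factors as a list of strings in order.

emit factor 1: 'bbf' (i=0, period=3)
emit factor 2: 'aacdfcfgcecdfaggddacbbbe' (i=3, period=24)
emit factor 3: 'aaacdfbefecg' (i=27, period=12)
emit factor 4: 'a' (i=39, period=1)

["bbf", "aacdfcfgcecdfaggddacbbbe", "aaacdfbefecg", "a"]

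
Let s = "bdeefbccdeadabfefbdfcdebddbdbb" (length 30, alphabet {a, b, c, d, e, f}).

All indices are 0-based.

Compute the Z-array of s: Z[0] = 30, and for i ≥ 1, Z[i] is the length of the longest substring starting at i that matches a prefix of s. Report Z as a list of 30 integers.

[30, 0, 0, 0, 0, 1, 0, 0, 0, 0, 0, 0, 0, 1, 0, 0, 0, 2, 0, 0, 0, 0, 0, 2, 0, 0, 2, 0, 1, 1]

Z[0]=30
i=1: fresh scan; Z[1]=0
i=2: fresh scan; Z[2]=0
i=3: fresh scan; Z[3]=0
i=4: fresh scan; Z[4]=0
i=5: fresh scan; Z[5]=1 grow→box=[5,6)
i=6: fresh scan; Z[6]=0
i=7: fresh scan; Z[7]=0
i=8: fresh scan; Z[8]=0
i=9: fresh scan; Z[9]=0
i=10: fresh scan; Z[10]=0
i=11: fresh scan; Z[11]=0
i=12: fresh scan; Z[12]=0
i=13: fresh scan; Z[13]=1 grow→box=[13,14)
i=14: fresh scan; Z[14]=0
i=15: fresh scan; Z[15]=0
i=16: fresh scan; Z[16]=0
i=17: fresh scan; Z[17]=2 grow→box=[17,19)
i=18: min(r-i=1, Z[1]=0)=0; Z[18]=0
i=19: fresh scan; Z[19]=0
i=20: fresh scan; Z[20]=0
i=21: fresh scan; Z[21]=0
i=22: fresh scan; Z[22]=0
i=23: fresh scan; Z[23]=2 grow→box=[23,25)
i=24: min(r-i=1, Z[1]=0)=0; Z[24]=0
i=25: fresh scan; Z[25]=0
i=26: fresh scan; Z[26]=2 grow→box=[26,28)
i=27: min(r-i=1, Z[1]=0)=0; Z[27]=0
i=28: fresh scan; Z[28]=1 grow→box=[28,29)
i=29: fresh scan; Z[29]=1 grow→box=[29,30)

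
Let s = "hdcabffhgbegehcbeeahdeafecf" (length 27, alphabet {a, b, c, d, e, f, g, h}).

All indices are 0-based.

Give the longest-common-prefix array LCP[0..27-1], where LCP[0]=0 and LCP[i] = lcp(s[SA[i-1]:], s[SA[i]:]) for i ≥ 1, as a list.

[0, 1, 1, 0, 2, 1, 0, 1, 1, 0, 1, 0, 2, 1, 1, 1, 1, 0, 1, 1, 1, 0, 1, 0, 1, 2, 1]

rank→(start, suffix):
  0 → (3, 'abffhgbegehcbeeahdeafecf')
  1 → (22, 'afecf')
  2 → (18, 'ahdeafecf')
  3 → (15, 'beeahdeafecf')
  4 → (9, 'begehcbeeahdeafecf')
  5 → (4, 'bffhgbegehcbeeahdeafecf')
  6 → (2, 'cabffhgbegehcbeeahdeafecf')
  7 → (14, 'cbeeahdeafecf')
  8 → (25, 'cf')
  9 → (1, 'dcabffhgbegehcbeeahdeafecf')
  10 → (20, 'deafecf')
  11 → (21, 'eafecf')
  12 → (17, 'eahdeafecf')
  13 → (24, 'ecf')
  14 → (16, 'eeahdeafecf')
  15 → (10, 'egehcbeeahdeafecf')
  16 → (12, 'ehcbeeahdeafecf')
  17 → (26, 'f')
  18 → (23, 'fecf')
  19 → (5, 'ffhgbegehcbeeahdeafecf')
  20 → (6, 'fhgbegehcbeeahdeafecf')
  21 → (8, 'gbegehcbeeahdeafecf')
  22 → (11, 'gehcbeeahdeafecf')
  23 → (13, 'hcbeeahdeafecf')
  24 → (0, 'hdcabffhgbegehcbeeahdeafecf')
  25 → (19, 'hdeafecf')
  26 → (7, 'hgbegehcbeeahdeafecf')

SA = [3, 22, 18, 15, 9, 4, 2, 14, 25, 1, 20, 21, 17, 24, 16, 10, 12, 26, 23, 5, 6, 8, 11, 13, 0, 19, 7]
[i] adj suffixes → lcp
  [1] 3/22 → 1 ('a')
  [2] 22/18 → 1 ('a')
  [3] 18/15 → 0 ('')
  [4] 15/9 → 2 ('be')
  [5] 9/4 → 1 ('b')
  [6] 4/2 → 0 ('')
  [7] 2/14 → 1 ('c')
  [8] 14/25 → 1 ('c')
  [9] 25/1 → 0 ('')
  [10] 1/20 → 1 ('d')
  [11] 20/21 → 0 ('')
  [12] 21/17 → 2 ('ea')
  [13] 17/24 → 1 ('e')
  [14] 24/16 → 1 ('e')
  [15] 16/10 → 1 ('e')
  [16] 10/12 → 1 ('e')
  [17] 12/26 → 0 ('')
  [18] 26/23 → 1 ('f')
  [19] 23/5 → 1 ('f')
  [20] 5/6 → 1 ('f')
  [21] 6/8 → 0 ('')
  [22] 8/11 → 1 ('g')
  [23] 11/13 → 0 ('')
  [24] 13/0 → 1 ('h')
  [25] 0/19 → 2 ('hd')
  [26] 19/7 → 1 ('h')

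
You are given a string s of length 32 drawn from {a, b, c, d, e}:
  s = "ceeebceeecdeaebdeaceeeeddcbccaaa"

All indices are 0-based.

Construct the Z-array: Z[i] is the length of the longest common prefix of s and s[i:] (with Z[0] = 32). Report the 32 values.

[32, 0, 0, 0, 0, 4, 0, 0, 0, 1, 0, 0, 0, 0, 0, 0, 0, 0, 4, 0, 0, 0, 0, 0, 0, 1, 0, 1, 1, 0, 0, 0]

Z[0]=32
i=1: outside box; Z[1]=0
i=2: outside box; Z[2]=0
i=3: outside box; Z[3]=0
i=4: outside box; Z[4]=0
i=5: outside box; Z[5]=4 grow→box=[5,9)
i=6: min(r-i=3, Z[1]=0)=0; Z[6]=0
i=7: min(r-i=2, Z[2]=0)=0; Z[7]=0
i=8: min(r-i=1, Z[3]=0)=0; Z[8]=0
i=9: outside box; Z[9]=1 grow→box=[9,10)
i=10: outside box; Z[10]=0
i=11: outside box; Z[11]=0
i=12: outside box; Z[12]=0
i=13: outside box; Z[13]=0
i=14: outside box; Z[14]=0
i=15: outside box; Z[15]=0
i=16: outside box; Z[16]=0
i=17: outside box; Z[17]=0
i=18: outside box; Z[18]=4 grow→box=[18,22)
i=19: min(r-i=3, Z[1]=0)=0; Z[19]=0
i=20: min(r-i=2, Z[2]=0)=0; Z[20]=0
i=21: min(r-i=1, Z[3]=0)=0; Z[21]=0
i=22: outside box; Z[22]=0
i=23: outside box; Z[23]=0
i=24: outside box; Z[24]=0
i=25: outside box; Z[25]=1 grow→box=[25,26)
i=26: outside box; Z[26]=0
i=27: outside box; Z[27]=1 grow→box=[27,28)
i=28: outside box; Z[28]=1 grow→box=[28,29)
i=29: outside box; Z[29]=0
i=30: outside box; Z[30]=0
i=31: outside box; Z[31]=0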